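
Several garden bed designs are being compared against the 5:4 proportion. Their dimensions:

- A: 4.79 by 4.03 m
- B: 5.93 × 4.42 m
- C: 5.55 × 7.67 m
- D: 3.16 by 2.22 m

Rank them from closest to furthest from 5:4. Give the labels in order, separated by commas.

A, B, C, D

Ratios: A = 4.79 / 4.03 ≈ 1.189; B = 5.93 / 4.42 ≈ 1.342; C = 7.67 / 5.55 ≈ 1.382; D = 3.16 / 2.22 ≈ 1.423.
|Δ from 1.250|: A 0.061; B 0.092; C 0.132; D 0.173.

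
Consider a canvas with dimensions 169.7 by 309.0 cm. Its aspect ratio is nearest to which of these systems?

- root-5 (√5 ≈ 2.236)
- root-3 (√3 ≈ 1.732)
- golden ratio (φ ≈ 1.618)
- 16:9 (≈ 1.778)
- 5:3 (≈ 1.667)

16:9

Ratio = 309.0 / 169.7 ≈ 1.821.
Distances: root-5 2.236 (Δ 0.415); root-3 1.732 (Δ 0.089); golden ratio 1.618 (Δ 0.203); 16:9 1.778 (Δ 0.043); 5:3 1.667 (Δ 0.154).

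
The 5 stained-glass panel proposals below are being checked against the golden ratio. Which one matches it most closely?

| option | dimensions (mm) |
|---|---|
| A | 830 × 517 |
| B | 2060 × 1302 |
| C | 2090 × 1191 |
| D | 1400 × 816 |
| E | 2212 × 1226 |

Target golden ratio ≈ 1.618.
A: 1.605 (Δ0.013)  B: 1.582 (Δ0.036)  C: 1.755 (Δ0.137)  D: 1.716 (Δ0.098)  E: 1.804 (Δ0.186)

A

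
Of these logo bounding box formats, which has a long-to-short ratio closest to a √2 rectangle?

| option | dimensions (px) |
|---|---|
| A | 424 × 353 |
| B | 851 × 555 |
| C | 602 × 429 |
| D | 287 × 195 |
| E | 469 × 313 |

Ratios (long/short): A ≈ 1.201; B ≈ 1.533; C ≈ 1.403; D ≈ 1.472; E ≈ 1.498.
root-2 ≈ 1.414; option C is nearest (Δ 0.011).

C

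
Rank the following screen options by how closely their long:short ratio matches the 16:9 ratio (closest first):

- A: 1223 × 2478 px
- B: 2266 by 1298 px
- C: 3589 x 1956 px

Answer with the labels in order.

B, C, A

A: 2478/1223 ≈ 2.026 → |2.026 − 1.778| = 0.248
B: 2266/1298 ≈ 1.746 → |1.746 − 1.778| = 0.032
C: 3589/1956 ≈ 1.835 → |1.835 − 1.778| = 0.057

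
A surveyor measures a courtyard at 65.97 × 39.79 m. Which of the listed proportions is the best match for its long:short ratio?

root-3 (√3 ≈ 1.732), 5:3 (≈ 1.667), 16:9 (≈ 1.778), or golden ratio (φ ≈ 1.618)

Ratio = 65.97 / 39.79 ≈ 1.658.
Distances: root-3 1.732 (Δ 0.074); 5:3 1.667 (Δ 0.009); 16:9 1.778 (Δ 0.120); golden ratio 1.618 (Δ 0.040).

5:3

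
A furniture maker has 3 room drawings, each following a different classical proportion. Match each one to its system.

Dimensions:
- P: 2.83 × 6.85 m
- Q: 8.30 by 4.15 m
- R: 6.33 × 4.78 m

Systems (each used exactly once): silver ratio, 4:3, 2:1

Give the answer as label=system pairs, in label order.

P=silver ratio, Q=2:1, R=4:3

P = 6.85/2.83 ≈ 2.420 → silver ratio (2.414)
Q = 8.30/4.15 ≈ 2.000 → 2:1 (2.000)
R = 6.33/4.78 ≈ 1.324 → 4:3 (1.333)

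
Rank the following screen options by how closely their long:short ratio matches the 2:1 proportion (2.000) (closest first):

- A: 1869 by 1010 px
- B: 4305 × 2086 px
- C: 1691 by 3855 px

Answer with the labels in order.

B, A, C

Ratios: A = 1869 / 1010 ≈ 1.850; B = 4305 / 2086 ≈ 2.064; C = 3855 / 1691 ≈ 2.280.
|Δ from 2.000|: A 0.150; B 0.064; C 0.280.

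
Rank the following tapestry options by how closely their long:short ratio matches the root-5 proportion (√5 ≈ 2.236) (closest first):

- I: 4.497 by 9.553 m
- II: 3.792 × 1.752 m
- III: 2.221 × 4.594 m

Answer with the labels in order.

II, I, III

I: 9.553/4.497 ≈ 2.124 → |2.124 − 2.236| = 0.112
II: 3.792/1.752 ≈ 2.164 → |2.164 − 2.236| = 0.072
III: 4.594/2.221 ≈ 2.068 → |2.068 − 2.236| = 0.168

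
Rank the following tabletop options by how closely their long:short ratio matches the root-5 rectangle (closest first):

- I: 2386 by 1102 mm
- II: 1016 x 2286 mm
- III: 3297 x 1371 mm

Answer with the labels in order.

Ratios: I = 2386 / 1102 ≈ 2.165; II = 2286 / 1016 ≈ 2.250; III = 3297 / 1371 ≈ 2.405.
|Δ from 2.236|: I 0.071; II 0.014; III 0.169.

II, I, III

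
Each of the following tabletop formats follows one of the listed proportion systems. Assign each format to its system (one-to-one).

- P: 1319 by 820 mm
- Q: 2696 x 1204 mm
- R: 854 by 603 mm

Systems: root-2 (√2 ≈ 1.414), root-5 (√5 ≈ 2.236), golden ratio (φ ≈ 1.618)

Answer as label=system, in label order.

P = 1319/820 ≈ 1.609 → golden ratio (1.618)
Q = 2696/1204 ≈ 2.239 → root-5 (2.236)
R = 854/603 ≈ 1.416 → root-2 (1.414)

P=golden ratio, Q=root-5, R=root-2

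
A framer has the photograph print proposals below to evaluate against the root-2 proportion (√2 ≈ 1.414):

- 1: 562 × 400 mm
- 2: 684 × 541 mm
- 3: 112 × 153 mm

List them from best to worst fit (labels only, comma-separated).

Ratios: 1 = 562 / 400 ≈ 1.405; 2 = 684 / 541 ≈ 1.264; 3 = 153 / 112 ≈ 1.366.
|Δ from 1.414|: 1 0.009; 2 0.150; 3 0.048.

1, 3, 2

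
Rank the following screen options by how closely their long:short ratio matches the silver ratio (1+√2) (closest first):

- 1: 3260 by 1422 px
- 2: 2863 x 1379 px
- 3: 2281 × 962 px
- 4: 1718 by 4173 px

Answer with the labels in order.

1: 3260/1422 ≈ 2.293 → |2.293 − 2.414| = 0.121
2: 2863/1379 ≈ 2.076 → |2.076 − 2.414| = 0.338
3: 2281/962 ≈ 2.371 → |2.371 − 2.414| = 0.043
4: 4173/1718 ≈ 2.429 → |2.429 − 2.414| = 0.015

4, 3, 1, 2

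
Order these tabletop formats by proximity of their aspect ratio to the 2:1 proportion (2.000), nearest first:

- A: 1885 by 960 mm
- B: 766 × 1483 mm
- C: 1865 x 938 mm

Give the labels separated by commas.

C, A, B

Ratios: A = 1885 / 960 ≈ 1.964; B = 1483 / 766 ≈ 1.936; C = 1865 / 938 ≈ 1.988.
|Δ from 2.000|: A 0.036; B 0.064; C 0.012.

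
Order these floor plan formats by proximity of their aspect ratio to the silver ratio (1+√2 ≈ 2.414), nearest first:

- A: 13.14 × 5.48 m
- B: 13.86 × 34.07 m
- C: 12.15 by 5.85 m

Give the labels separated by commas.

A, B, C

Ratios: A = 13.14 / 5.48 ≈ 2.398; B = 34.07 / 13.86 ≈ 2.458; C = 12.15 / 5.85 ≈ 2.077.
|Δ from 2.414|: A 0.016; B 0.044; C 0.337.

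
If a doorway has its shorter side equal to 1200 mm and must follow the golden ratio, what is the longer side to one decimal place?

golden ratio ≈ 1.61803.
Longer side = 1200 × 1.61803 ≈ 1941.636 → 1941.6 mm.

1941.6 mm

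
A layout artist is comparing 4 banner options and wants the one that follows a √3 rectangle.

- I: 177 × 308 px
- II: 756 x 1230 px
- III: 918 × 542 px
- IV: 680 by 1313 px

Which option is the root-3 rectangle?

Target root-3 ≈ 1.732.
I: 1.740 (Δ0.008)  II: 1.627 (Δ0.105)  III: 1.694 (Δ0.038)  IV: 1.931 (Δ0.199)

I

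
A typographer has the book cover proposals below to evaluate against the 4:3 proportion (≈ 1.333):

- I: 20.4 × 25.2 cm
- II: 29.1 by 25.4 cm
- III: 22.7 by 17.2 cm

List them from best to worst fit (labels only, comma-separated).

Ratios: I = 25.2 / 20.4 ≈ 1.235; II = 29.1 / 25.4 ≈ 1.146; III = 22.7 / 17.2 ≈ 1.320.
|Δ from 1.333|: I 0.098; II 0.187; III 0.013.

III, I, II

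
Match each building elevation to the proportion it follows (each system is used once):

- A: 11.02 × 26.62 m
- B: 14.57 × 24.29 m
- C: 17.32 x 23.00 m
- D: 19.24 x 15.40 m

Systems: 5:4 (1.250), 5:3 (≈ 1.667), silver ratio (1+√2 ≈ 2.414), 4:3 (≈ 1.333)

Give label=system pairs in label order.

Ratios: A ≈ 2.416; B ≈ 1.667; C ≈ 1.328; D ≈ 1.249.
Targets: 5:4 ≈ 1.250; 5:3 ≈ 1.667; silver ratio ≈ 2.414; 4:3 ≈ 1.333.

A=silver ratio, B=5:3, C=4:3, D=5:4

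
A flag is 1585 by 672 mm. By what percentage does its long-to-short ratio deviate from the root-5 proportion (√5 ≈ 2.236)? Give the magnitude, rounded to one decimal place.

5.5%

Ratio = 1585 / 672 ≈ 2.3586.
Ideal root-5 ≈ 2.2361. |2.3586 − 2.2361| / 2.2361 ≈ 5.48% → 5.5%.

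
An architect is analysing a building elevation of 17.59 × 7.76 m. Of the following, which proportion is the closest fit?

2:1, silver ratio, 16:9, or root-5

17.59/7.76 ≈ 2.267. Nearest candidates are root-5 (2.236, off by 0.031) and silver ratio (2.414, off by 0.147).

root-5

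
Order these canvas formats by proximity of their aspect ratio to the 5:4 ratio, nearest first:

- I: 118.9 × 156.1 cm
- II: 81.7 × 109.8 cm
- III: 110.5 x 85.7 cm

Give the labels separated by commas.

I: 156.1/118.9 ≈ 1.313 → |1.313 − 1.250| = 0.063
II: 109.8/81.7 ≈ 1.344 → |1.344 − 1.250| = 0.094
III: 110.5/85.7 ≈ 1.289 → |1.289 − 1.250| = 0.039

III, I, II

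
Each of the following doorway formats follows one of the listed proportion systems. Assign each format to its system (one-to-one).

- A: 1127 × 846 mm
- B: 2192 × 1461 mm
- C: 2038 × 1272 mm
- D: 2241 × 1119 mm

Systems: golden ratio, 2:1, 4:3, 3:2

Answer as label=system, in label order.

A=4:3, B=3:2, C=golden ratio, D=2:1

A = 1127/846 ≈ 1.332 → 4:3 (1.333)
B = 2192/1461 ≈ 1.500 → 3:2 (1.500)
C = 2038/1272 ≈ 1.602 → golden ratio (1.618)
D = 2241/1119 ≈ 2.003 → 2:1 (2.000)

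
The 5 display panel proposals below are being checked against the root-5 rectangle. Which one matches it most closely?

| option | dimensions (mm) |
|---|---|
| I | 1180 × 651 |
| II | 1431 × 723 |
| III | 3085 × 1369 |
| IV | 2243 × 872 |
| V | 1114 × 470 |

III

Ratios (long/short): I ≈ 1.813; II ≈ 1.979; III ≈ 2.253; IV ≈ 2.572; V ≈ 2.370.
root-5 ≈ 2.236; option III is nearest (Δ 0.017).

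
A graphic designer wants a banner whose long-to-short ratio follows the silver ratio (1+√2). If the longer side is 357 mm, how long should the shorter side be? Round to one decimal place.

147.9 mm

silver ratio ≈ 2.41421.
Shorter side = 357 ÷ 2.41421 ≈ 147.874 → 147.9 mm.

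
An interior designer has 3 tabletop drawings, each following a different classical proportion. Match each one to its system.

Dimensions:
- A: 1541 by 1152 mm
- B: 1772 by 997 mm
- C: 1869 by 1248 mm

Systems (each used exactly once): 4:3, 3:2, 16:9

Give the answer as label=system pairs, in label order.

A=4:3, B=16:9, C=3:2

Ratios: A ≈ 1.338; B ≈ 1.777; C ≈ 1.498.
Targets: 4:3 ≈ 1.333; 3:2 ≈ 1.500; 16:9 ≈ 1.778.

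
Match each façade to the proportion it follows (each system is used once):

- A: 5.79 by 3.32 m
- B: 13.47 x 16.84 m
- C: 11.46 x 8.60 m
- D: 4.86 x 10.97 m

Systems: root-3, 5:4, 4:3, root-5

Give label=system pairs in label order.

A = 5.79/3.32 ≈ 1.744 → root-3 (1.732)
B = 16.84/13.47 ≈ 1.250 → 5:4 (1.250)
C = 11.46/8.60 ≈ 1.333 → 4:3 (1.333)
D = 10.97/4.86 ≈ 2.257 → root-5 (2.236)

A=root-3, B=5:4, C=4:3, D=root-5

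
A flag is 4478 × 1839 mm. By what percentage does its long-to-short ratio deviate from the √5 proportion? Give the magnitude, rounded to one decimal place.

8.9%

Ratio = 4478 / 1839 ≈ 2.4350.
Ideal root-5 ≈ 2.2361. |2.4350 − 2.2361| / 2.2361 ≈ 8.89% → 8.9%.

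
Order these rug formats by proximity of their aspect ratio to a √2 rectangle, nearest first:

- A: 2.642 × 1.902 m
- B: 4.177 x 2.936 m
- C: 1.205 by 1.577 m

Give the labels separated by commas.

A: 2.642/1.902 ≈ 1.389 → |1.389 − 1.414| = 0.025
B: 4.177/2.936 ≈ 1.423 → |1.423 − 1.414| = 0.009
C: 1.577/1.205 ≈ 1.309 → |1.309 − 1.414| = 0.105

B, A, C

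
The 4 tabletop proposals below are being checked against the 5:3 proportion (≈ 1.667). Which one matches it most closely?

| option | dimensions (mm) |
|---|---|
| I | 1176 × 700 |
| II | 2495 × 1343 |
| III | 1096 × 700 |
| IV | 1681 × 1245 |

I

Target 5:3 ≈ 1.667.
I: 1.680 (Δ0.013)  II: 1.858 (Δ0.191)  III: 1.566 (Δ0.101)  IV: 1.350 (Δ0.317)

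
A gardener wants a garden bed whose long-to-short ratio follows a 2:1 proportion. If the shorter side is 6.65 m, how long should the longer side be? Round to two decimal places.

2:1 = 2.00000.
Longer side = 6.65 × 2.00000 ≈ 13.3000 → 13.30 m.

13.30 m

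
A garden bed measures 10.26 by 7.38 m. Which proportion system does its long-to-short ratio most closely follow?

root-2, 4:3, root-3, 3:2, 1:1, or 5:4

10.26/7.38 ≈ 1.390. Nearest candidates are root-2 (1.414, off by 0.024) and 4:3 (1.333, off by 0.057).

root-2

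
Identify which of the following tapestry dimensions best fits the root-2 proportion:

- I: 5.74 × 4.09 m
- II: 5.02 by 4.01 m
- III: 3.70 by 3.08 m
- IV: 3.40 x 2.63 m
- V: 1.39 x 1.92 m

Ratios (long/short): I ≈ 1.403; II ≈ 1.252; III ≈ 1.201; IV ≈ 1.293; V ≈ 1.381.
root-2 ≈ 1.414; option I is nearest (Δ 0.011).

I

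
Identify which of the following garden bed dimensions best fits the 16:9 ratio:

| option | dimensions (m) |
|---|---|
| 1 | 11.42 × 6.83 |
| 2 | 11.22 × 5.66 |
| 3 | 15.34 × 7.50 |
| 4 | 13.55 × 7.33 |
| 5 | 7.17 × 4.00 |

Ratios (long/short): 1 ≈ 1.672; 2 ≈ 1.982; 3 ≈ 2.045; 4 ≈ 1.849; 5 ≈ 1.792.
16:9 ≈ 1.778; option 5 is nearest (Δ 0.014).

5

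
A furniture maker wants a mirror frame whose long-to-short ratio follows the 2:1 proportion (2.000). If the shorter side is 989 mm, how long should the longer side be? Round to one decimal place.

1978.0 mm

2:1 = 2.00000.
Longer side = 989 × 2.00000 ≈ 1978.000 → 1978.0 mm.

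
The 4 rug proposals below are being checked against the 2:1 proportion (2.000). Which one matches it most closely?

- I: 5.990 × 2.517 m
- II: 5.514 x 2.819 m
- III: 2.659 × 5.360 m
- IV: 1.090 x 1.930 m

III

Ratios (long/short): I ≈ 2.380; II ≈ 1.956; III ≈ 2.016; IV ≈ 1.771.
2:1 ≈ 2.000; option III is nearest (Δ 0.016).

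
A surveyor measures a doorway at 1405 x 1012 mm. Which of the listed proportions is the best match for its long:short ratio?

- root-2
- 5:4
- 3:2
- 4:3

Ratio = 1405 / 1012 ≈ 1.388.
Distances: root-2 1.414 (Δ 0.026); 5:4 1.250 (Δ 0.138); 3:2 1.500 (Δ 0.112); 4:3 1.333 (Δ 0.055).

root-2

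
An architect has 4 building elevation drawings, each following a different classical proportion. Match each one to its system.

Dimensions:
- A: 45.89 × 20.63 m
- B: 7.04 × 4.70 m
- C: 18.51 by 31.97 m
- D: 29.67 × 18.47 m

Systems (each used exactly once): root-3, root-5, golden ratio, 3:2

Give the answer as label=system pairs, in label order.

A=root-5, B=3:2, C=root-3, D=golden ratio

A = 45.89/20.63 ≈ 2.224 → root-5 (2.236)
B = 7.04/4.70 ≈ 1.498 → 3:2 (1.500)
C = 31.97/18.51 ≈ 1.727 → root-3 (1.732)
D = 29.67/18.47 ≈ 1.606 → golden ratio (1.618)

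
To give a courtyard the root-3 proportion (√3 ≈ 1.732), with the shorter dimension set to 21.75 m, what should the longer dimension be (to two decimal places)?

37.67 m

root-3 ≈ 1.73205.
Longer side = 21.75 × 1.73205 ≈ 37.6721 → 37.67 m.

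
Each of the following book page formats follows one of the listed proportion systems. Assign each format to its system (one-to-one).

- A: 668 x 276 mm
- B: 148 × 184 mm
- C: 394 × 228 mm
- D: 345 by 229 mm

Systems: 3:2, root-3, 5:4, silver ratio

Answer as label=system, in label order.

A = 668/276 ≈ 2.420 → silver ratio (2.414)
B = 184/148 ≈ 1.243 → 5:4 (1.250)
C = 394/228 ≈ 1.728 → root-3 (1.732)
D = 345/229 ≈ 1.507 → 3:2 (1.500)

A=silver ratio, B=5:4, C=root-3, D=3:2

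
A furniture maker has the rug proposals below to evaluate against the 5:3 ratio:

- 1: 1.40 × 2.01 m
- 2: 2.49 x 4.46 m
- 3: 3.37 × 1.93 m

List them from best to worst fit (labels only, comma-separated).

3, 2, 1

1: 2.01/1.40 ≈ 1.436 → |1.436 − 1.667| = 0.231
2: 4.46/2.49 ≈ 1.791 → |1.791 − 1.667| = 0.124
3: 3.37/1.93 ≈ 1.746 → |1.746 − 1.667| = 0.079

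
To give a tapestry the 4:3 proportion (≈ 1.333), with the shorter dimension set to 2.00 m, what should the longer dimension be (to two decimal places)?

4:3 ≈ 1.33333.
Longer side = 2.00 × 1.33333 ≈ 2.6667 → 2.67 m.

2.67 m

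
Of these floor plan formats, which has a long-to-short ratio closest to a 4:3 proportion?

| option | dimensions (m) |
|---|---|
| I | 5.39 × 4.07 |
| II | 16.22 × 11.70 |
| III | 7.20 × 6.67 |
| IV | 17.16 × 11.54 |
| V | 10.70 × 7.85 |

I

Target 4:3 ≈ 1.333.
I: 1.324 (Δ0.009)  II: 1.386 (Δ0.053)  III: 1.079 (Δ0.254)  IV: 1.487 (Δ0.154)  V: 1.363 (Δ0.030)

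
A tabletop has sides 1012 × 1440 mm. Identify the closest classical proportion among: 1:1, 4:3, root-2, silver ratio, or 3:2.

Ratio = 1440 / 1012 ≈ 1.423.
Distances: 1:1 1.000 (Δ 0.423); 4:3 1.333 (Δ 0.090); root-2 1.414 (Δ 0.009); silver ratio 2.414 (Δ 0.991); 3:2 1.500 (Δ 0.077).

root-2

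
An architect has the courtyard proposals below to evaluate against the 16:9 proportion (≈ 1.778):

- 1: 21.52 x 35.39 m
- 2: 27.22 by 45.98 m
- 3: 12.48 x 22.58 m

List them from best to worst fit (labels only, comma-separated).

1: 35.39/21.52 ≈ 1.645 → |1.645 − 1.778| = 0.133
2: 45.98/27.22 ≈ 1.689 → |1.689 − 1.778| = 0.089
3: 22.58/12.48 ≈ 1.809 → |1.809 − 1.778| = 0.031

3, 2, 1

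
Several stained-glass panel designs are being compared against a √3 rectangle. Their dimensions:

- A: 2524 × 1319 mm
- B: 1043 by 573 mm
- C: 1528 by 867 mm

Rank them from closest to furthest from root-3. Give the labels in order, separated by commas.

C, B, A

Ratios: A = 2524 / 1319 ≈ 1.914; B = 1043 / 573 ≈ 1.820; C = 1528 / 867 ≈ 1.762.
|Δ from 1.732|: A 0.182; B 0.088; C 0.030.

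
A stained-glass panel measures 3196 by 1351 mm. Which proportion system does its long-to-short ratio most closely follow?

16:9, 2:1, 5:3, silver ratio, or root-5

Ratio = 3196 / 1351 ≈ 2.366.
Distances: 16:9 1.778 (Δ 0.588); 2:1 2.000 (Δ 0.366); 5:3 1.667 (Δ 0.699); silver ratio 2.414 (Δ 0.048); root-5 2.236 (Δ 0.130).

silver ratio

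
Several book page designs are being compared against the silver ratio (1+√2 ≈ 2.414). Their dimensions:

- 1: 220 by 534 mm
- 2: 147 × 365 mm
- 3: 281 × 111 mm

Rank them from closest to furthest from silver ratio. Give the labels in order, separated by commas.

1, 2, 3

Ratios: 1 = 534 / 220 ≈ 2.427; 2 = 365 / 147 ≈ 2.483; 3 = 281 / 111 ≈ 2.532.
|Δ from 2.414|: 1 0.013; 2 0.069; 3 0.118.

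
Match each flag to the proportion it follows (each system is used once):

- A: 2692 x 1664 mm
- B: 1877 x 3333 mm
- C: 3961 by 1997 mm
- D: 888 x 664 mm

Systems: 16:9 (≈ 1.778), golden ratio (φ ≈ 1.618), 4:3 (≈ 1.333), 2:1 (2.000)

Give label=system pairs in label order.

A = 2692/1664 ≈ 1.618 → golden ratio (1.618)
B = 3333/1877 ≈ 1.776 → 16:9 (1.778)
C = 3961/1997 ≈ 1.983 → 2:1 (2.000)
D = 888/664 ≈ 1.337 → 4:3 (1.333)

A=golden ratio, B=16:9, C=2:1, D=4:3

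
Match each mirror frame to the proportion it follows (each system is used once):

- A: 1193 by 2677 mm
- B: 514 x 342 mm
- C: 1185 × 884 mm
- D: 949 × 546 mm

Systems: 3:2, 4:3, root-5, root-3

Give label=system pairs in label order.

A=root-5, B=3:2, C=4:3, D=root-3

Ratios: A ≈ 2.244; B ≈ 1.503; C ≈ 1.340; D ≈ 1.738.
Targets: 3:2 ≈ 1.500; 4:3 ≈ 1.333; root-5 ≈ 2.236; root-3 ≈ 1.732.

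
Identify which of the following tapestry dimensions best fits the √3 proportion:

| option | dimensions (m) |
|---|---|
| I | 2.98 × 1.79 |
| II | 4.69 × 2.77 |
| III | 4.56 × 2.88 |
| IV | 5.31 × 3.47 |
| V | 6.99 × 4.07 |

Ratios (long/short): I ≈ 1.665; II ≈ 1.693; III ≈ 1.583; IV ≈ 1.530; V ≈ 1.717.
root-3 ≈ 1.732; option V is nearest (Δ 0.015).

V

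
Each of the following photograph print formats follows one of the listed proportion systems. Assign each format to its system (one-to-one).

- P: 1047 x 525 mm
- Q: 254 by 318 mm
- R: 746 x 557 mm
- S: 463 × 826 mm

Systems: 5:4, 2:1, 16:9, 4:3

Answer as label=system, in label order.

P=2:1, Q=5:4, R=4:3, S=16:9

Ratios: P ≈ 1.994; Q ≈ 1.252; R ≈ 1.339; S ≈ 1.784.
Targets: 5:4 ≈ 1.250; 2:1 ≈ 2.000; 16:9 ≈ 1.778; 4:3 ≈ 1.333.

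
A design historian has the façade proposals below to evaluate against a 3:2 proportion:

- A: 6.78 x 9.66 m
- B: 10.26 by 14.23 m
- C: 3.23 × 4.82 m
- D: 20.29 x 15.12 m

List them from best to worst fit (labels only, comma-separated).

Ratios: A = 9.66 / 6.78 ≈ 1.425; B = 14.23 / 10.26 ≈ 1.387; C = 4.82 / 3.23 ≈ 1.492; D = 20.29 / 15.12 ≈ 1.342.
|Δ from 1.500|: A 0.075; B 0.113; C 0.008; D 0.158.

C, A, B, D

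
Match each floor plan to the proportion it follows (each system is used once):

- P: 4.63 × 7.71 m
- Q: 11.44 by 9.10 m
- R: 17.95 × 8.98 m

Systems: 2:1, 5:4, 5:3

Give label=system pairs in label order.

Ratios: P ≈ 1.665; Q ≈ 1.257; R ≈ 1.999.
Targets: 2:1 ≈ 2.000; 5:4 ≈ 1.250; 5:3 ≈ 1.667.

P=5:3, Q=5:4, R=2:1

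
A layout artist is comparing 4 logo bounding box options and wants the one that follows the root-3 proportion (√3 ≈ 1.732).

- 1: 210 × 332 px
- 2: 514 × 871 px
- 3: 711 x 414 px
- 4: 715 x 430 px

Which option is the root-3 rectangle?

Ratios (long/short): 1 ≈ 1.581; 2 ≈ 1.695; 3 ≈ 1.717; 4 ≈ 1.663.
root-3 ≈ 1.732; option 3 is nearest (Δ 0.015).

3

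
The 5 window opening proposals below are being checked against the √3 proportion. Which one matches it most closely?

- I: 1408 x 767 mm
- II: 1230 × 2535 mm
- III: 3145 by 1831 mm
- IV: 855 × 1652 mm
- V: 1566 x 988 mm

III

Ratios (long/short): I ≈ 1.836; II ≈ 2.061; III ≈ 1.718; IV ≈ 1.932; V ≈ 1.585.
root-3 ≈ 1.732; option III is nearest (Δ 0.014).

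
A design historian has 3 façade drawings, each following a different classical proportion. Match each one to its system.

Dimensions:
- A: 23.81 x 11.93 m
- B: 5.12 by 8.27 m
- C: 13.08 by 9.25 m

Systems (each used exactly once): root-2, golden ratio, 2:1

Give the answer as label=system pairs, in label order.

Ratios: A ≈ 1.996; B ≈ 1.615; C ≈ 1.414.
Targets: root-2 ≈ 1.414; golden ratio ≈ 1.618; 2:1 ≈ 2.000.

A=2:1, B=golden ratio, C=root-2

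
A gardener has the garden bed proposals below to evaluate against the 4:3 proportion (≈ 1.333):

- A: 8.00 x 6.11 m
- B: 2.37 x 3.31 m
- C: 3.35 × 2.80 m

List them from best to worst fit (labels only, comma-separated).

A: 8.00/6.11 ≈ 1.309 → |1.309 − 1.333| = 0.024
B: 3.31/2.37 ≈ 1.397 → |1.397 − 1.333| = 0.064
C: 3.35/2.80 ≈ 1.196 → |1.196 − 1.333| = 0.137

A, B, C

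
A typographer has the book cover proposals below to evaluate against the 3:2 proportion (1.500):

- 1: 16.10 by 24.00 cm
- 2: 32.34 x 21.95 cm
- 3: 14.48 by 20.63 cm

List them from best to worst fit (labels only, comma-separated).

Ratios: 1 = 24.00 / 16.10 ≈ 1.491; 2 = 32.34 / 21.95 ≈ 1.473; 3 = 20.63 / 14.48 ≈ 1.425.
|Δ from 1.500|: 1 0.009; 2 0.027; 3 0.075.

1, 2, 3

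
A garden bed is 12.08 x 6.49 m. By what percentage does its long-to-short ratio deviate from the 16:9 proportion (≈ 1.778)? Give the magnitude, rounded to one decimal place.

4.7%

Ratio = 12.08 / 6.49 ≈ 1.8613.
Ideal 16:9 ≈ 1.7778. |1.8613 − 1.7778| / 1.7778 ≈ 4.70% → 4.7%.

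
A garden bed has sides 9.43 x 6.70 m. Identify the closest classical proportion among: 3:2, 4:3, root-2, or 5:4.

root-2

9.43/6.70 ≈ 1.407. Nearest candidates are root-2 (1.414, off by 0.007) and 4:3 (1.333, off by 0.074).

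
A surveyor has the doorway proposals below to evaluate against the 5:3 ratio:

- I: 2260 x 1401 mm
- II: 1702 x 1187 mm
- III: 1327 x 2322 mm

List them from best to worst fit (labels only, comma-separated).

Ratios: I = 2260 / 1401 ≈ 1.613; II = 1702 / 1187 ≈ 1.434; III = 2322 / 1327 ≈ 1.750.
|Δ from 1.667|: I 0.054; II 0.233; III 0.083.

I, III, II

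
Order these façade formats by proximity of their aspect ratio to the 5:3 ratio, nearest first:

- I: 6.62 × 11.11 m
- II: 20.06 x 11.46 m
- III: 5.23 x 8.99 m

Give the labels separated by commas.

I, III, II

I: 11.11/6.62 ≈ 1.678 → |1.678 − 1.667| = 0.011
II: 20.06/11.46 ≈ 1.750 → |1.750 − 1.667| = 0.083
III: 8.99/5.23 ≈ 1.719 → |1.719 − 1.667| = 0.052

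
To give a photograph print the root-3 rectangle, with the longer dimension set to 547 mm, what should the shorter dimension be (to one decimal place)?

315.8 mm

root-3 ≈ 1.73205.
Shorter side = 547 ÷ 1.73205 ≈ 315.811 → 315.8 mm.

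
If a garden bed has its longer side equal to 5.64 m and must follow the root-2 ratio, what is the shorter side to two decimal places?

root-2 ≈ 1.41421.
Shorter side = 5.64 ÷ 1.41421 ≈ 3.9881 → 3.99 m.

3.99 m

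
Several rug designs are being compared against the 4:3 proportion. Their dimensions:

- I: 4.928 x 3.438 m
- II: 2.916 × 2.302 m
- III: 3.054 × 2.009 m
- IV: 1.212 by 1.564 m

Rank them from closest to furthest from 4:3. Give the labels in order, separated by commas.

IV, II, I, III

I: 4.928/3.438 ≈ 1.433 → |1.433 − 1.333| = 0.100
II: 2.916/2.302 ≈ 1.267 → |1.267 − 1.333| = 0.066
III: 3.054/2.009 ≈ 1.520 → |1.520 − 1.333| = 0.187
IV: 1.564/1.212 ≈ 1.290 → |1.290 − 1.333| = 0.043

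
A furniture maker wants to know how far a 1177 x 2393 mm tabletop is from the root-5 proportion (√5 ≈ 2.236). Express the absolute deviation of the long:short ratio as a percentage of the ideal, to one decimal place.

9.1%

Ratio = 2393 / 1177 ≈ 2.0331.
Ideal root-5 ≈ 2.2361. |2.0331 − 2.2361| / 2.2361 ≈ 9.08% → 9.1%.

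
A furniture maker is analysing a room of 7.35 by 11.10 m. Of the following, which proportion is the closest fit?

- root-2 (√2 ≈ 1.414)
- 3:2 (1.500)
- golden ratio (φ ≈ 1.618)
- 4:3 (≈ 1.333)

11.10/7.35 ≈ 1.510. Nearest candidates are 3:2 (1.500, off by 0.010) and root-2 (1.414, off by 0.096).

3:2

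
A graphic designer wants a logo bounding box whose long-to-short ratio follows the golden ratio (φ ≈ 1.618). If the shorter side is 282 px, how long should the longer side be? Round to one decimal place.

golden ratio ≈ 1.61803.
Longer side = 282 × 1.61803 ≈ 456.284 → 456.3 px.

456.3 px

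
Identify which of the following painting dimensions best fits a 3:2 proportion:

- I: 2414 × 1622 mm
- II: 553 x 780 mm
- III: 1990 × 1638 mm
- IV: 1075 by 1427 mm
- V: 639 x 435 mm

Ratios (long/short): I ≈ 1.488; II ≈ 1.410; III ≈ 1.215; IV ≈ 1.327; V ≈ 1.469.
3:2 ≈ 1.500; option I is nearest (Δ 0.012).

I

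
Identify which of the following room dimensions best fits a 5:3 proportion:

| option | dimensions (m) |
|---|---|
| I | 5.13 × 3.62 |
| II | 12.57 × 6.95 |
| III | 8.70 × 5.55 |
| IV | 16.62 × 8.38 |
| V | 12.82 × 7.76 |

Target 5:3 ≈ 1.667.
I: 1.417 (Δ0.250)  II: 1.809 (Δ0.142)  III: 1.568 (Δ0.099)  IV: 1.983 (Δ0.316)  V: 1.652 (Δ0.015)

V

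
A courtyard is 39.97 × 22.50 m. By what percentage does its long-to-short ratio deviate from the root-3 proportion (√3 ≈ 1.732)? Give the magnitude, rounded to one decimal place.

Ratio = 39.97 / 22.50 ≈ 1.7764.
Ideal root-3 ≈ 1.7321. |1.7764 − 1.7321| / 1.7321 ≈ 2.56% → 2.6%.

2.6%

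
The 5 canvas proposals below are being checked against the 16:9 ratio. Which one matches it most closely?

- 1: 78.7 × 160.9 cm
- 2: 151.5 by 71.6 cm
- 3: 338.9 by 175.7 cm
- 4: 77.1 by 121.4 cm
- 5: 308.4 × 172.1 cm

5

Ratios (long/short): 1 ≈ 2.044; 2 ≈ 2.116; 3 ≈ 1.929; 4 ≈ 1.575; 5 ≈ 1.792.
16:9 ≈ 1.778; option 5 is nearest (Δ 0.014).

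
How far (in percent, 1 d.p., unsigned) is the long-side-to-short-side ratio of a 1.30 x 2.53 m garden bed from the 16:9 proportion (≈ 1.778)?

Ratio = 2.53 / 1.30 ≈ 1.9462.
Ideal 16:9 ≈ 1.7778. |1.9462 − 1.7778| / 1.7778 ≈ 9.47% → 9.5%.

9.5%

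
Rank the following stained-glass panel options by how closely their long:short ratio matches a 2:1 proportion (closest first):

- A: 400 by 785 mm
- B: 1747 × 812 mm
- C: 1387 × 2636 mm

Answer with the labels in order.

Ratios: A = 785 / 400 ≈ 1.962; B = 1747 / 812 ≈ 2.151; C = 2636 / 1387 ≈ 1.901.
|Δ from 2.000|: A 0.038; B 0.151; C 0.099.

A, C, B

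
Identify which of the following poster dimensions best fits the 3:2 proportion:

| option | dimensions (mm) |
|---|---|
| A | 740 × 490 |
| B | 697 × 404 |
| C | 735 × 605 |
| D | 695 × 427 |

A

Ratios (long/short): A ≈ 1.510; B ≈ 1.725; C ≈ 1.215; D ≈ 1.628.
3:2 ≈ 1.500; option A is nearest (Δ 0.010).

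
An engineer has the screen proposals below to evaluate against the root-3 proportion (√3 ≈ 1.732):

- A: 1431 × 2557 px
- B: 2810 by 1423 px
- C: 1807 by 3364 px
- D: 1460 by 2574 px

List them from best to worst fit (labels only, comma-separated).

D, A, C, B

A: 2557/1431 ≈ 1.787 → |1.787 − 1.732| = 0.055
B: 2810/1423 ≈ 1.975 → |1.975 − 1.732| = 0.243
C: 3364/1807 ≈ 1.862 → |1.862 − 1.732| = 0.130
D: 2574/1460 ≈ 1.763 → |1.763 − 1.732| = 0.031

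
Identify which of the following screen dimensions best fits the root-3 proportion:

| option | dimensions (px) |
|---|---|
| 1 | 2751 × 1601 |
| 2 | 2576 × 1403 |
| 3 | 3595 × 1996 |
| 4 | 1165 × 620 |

1

Ratios (long/short): 1 ≈ 1.718; 2 ≈ 1.836; 3 ≈ 1.801; 4 ≈ 1.879.
root-3 ≈ 1.732; option 1 is nearest (Δ 0.014).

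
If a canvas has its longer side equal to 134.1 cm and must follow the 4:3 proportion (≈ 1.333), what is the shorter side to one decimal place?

100.6 cm

4:3 ≈ 1.33333.
Shorter side = 134.1 ÷ 1.33333 ≈ 100.575 → 100.6 cm.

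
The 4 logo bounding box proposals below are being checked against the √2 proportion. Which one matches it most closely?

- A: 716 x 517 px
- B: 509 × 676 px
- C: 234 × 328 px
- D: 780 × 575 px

Target root-2 ≈ 1.414.
A: 1.385 (Δ0.029)  B: 1.328 (Δ0.086)  C: 1.402 (Δ0.012)  D: 1.357 (Δ0.057)

C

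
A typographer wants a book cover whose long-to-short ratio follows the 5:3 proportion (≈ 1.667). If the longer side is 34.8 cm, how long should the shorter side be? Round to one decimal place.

5:3 ≈ 1.66667.
Shorter side = 34.8 ÷ 1.66667 ≈ 20.880 → 20.9 cm.

20.9 cm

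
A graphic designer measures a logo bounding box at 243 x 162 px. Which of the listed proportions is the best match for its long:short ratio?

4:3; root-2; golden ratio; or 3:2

Ratio = 243 / 162 ≈ 1.500.
Distances: 4:3 1.333 (Δ 0.167); root-2 1.414 (Δ 0.086); golden ratio 1.618 (Δ 0.118); 3:2 1.500 (Δ 0.000).

3:2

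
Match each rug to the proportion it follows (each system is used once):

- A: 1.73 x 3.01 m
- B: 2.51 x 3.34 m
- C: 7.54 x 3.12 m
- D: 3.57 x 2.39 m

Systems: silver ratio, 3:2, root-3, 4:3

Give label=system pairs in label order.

Ratios: A ≈ 1.740; B ≈ 1.331; C ≈ 2.417; D ≈ 1.494.
Targets: silver ratio ≈ 2.414; 3:2 ≈ 1.500; root-3 ≈ 1.732; 4:3 ≈ 1.333.

A=root-3, B=4:3, C=silver ratio, D=3:2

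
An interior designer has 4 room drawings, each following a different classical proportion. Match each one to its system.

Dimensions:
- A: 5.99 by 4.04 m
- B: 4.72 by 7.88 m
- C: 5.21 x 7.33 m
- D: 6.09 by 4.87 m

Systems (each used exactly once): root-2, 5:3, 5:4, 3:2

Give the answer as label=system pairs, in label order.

A = 5.99/4.04 ≈ 1.483 → 3:2 (1.500)
B = 7.88/4.72 ≈ 1.669 → 5:3 (1.667)
C = 7.33/5.21 ≈ 1.407 → root-2 (1.414)
D = 6.09/4.87 ≈ 1.251 → 5:4 (1.250)

A=3:2, B=5:3, C=root-2, D=5:4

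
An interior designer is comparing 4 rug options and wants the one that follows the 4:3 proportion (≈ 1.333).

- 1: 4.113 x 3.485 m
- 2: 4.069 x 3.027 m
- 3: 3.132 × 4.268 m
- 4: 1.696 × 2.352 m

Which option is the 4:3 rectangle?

Target 4:3 ≈ 1.333.
1: 1.180 (Δ0.153)  2: 1.344 (Δ0.011)  3: 1.363 (Δ0.030)  4: 1.387 (Δ0.054)

2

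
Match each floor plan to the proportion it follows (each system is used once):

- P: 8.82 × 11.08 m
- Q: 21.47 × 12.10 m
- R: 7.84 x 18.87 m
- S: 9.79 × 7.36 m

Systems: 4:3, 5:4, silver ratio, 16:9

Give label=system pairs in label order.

Ratios: P ≈ 1.256; Q ≈ 1.774; R ≈ 2.407; S ≈ 1.330.
Targets: 4:3 ≈ 1.333; 5:4 ≈ 1.250; silver ratio ≈ 2.414; 16:9 ≈ 1.778.

P=5:4, Q=16:9, R=silver ratio, S=4:3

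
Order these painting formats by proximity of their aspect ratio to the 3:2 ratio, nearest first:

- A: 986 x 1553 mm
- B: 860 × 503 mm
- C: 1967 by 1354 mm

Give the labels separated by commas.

C, A, B

Ratios: A = 1553 / 986 ≈ 1.575; B = 860 / 503 ≈ 1.710; C = 1967 / 1354 ≈ 1.453.
|Δ from 1.500|: A 0.075; B 0.210; C 0.047.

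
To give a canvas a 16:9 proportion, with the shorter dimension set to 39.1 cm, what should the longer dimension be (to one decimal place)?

16:9 ≈ 1.77778.
Longer side = 39.1 × 1.77778 ≈ 69.511 → 69.5 cm.

69.5 cm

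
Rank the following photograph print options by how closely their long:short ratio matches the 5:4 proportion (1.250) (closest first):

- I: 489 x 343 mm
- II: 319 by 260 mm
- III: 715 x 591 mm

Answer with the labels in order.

I: 489/343 ≈ 1.426 → |1.426 − 1.250| = 0.176
II: 319/260 ≈ 1.227 → |1.227 − 1.250| = 0.023
III: 715/591 ≈ 1.210 → |1.210 − 1.250| = 0.040

II, III, I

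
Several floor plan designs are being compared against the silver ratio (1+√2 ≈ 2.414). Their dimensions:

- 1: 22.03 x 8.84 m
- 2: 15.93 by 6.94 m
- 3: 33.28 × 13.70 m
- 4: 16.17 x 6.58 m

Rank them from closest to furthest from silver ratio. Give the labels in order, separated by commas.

3, 4, 1, 2

1: 22.03/8.84 ≈ 2.492 → |2.492 − 2.414| = 0.078
2: 15.93/6.94 ≈ 2.295 → |2.295 − 2.414| = 0.119
3: 33.28/13.70 ≈ 2.429 → |2.429 − 2.414| = 0.015
4: 16.17/6.58 ≈ 2.457 → |2.457 − 2.414| = 0.043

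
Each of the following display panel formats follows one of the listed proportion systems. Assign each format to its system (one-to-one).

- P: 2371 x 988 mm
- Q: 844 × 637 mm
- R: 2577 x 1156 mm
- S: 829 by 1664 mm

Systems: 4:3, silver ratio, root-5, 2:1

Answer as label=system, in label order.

P=silver ratio, Q=4:3, R=root-5, S=2:1

P = 2371/988 ≈ 2.400 → silver ratio (2.414)
Q = 844/637 ≈ 1.325 → 4:3 (1.333)
R = 2577/1156 ≈ 2.229 → root-5 (2.236)
S = 1664/829 ≈ 2.007 → 2:1 (2.000)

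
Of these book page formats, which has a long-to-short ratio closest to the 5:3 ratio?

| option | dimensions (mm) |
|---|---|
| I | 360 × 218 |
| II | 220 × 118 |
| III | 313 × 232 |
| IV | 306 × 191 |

Target 5:3 ≈ 1.667.
I: 1.651 (Δ0.016)  II: 1.864 (Δ0.197)  III: 1.349 (Δ0.318)  IV: 1.602 (Δ0.065)

I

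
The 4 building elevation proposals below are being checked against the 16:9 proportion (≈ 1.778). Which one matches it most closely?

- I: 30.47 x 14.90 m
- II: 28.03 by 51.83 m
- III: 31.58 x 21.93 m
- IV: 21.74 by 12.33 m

IV

Target 16:9 ≈ 1.778.
I: 2.045 (Δ0.267)  II: 1.849 (Δ0.071)  III: 1.440 (Δ0.338)  IV: 1.763 (Δ0.015)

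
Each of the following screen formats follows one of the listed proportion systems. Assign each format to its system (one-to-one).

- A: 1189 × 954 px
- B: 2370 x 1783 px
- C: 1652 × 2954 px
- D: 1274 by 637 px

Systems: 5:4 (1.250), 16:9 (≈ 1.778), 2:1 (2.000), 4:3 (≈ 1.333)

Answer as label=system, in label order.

A=5:4, B=4:3, C=16:9, D=2:1

A = 1189/954 ≈ 1.246 → 5:4 (1.250)
B = 2370/1783 ≈ 1.329 → 4:3 (1.333)
C = 2954/1652 ≈ 1.788 → 16:9 (1.778)
D = 1274/637 ≈ 2.000 → 2:1 (2.000)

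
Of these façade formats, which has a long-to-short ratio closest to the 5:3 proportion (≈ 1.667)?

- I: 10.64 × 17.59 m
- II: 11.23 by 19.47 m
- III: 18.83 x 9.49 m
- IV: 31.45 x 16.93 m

Target 5:3 ≈ 1.667.
I: 1.653 (Δ0.014)  II: 1.734 (Δ0.067)  III: 1.984 (Δ0.317)  IV: 1.858 (Δ0.191)

I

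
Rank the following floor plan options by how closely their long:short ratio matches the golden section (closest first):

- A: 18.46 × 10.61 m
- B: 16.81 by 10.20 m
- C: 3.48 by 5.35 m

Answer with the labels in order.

Ratios: A = 18.46 / 10.61 ≈ 1.740; B = 16.81 / 10.20 ≈ 1.648; C = 5.35 / 3.48 ≈ 1.537.
|Δ from 1.618|: A 0.122; B 0.030; C 0.081.

B, C, A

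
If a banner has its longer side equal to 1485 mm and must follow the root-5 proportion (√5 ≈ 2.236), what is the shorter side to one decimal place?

664.1 mm

root-5 ≈ 2.23607.
Shorter side = 1485 ÷ 2.23607 ≈ 664.112 → 664.1 mm.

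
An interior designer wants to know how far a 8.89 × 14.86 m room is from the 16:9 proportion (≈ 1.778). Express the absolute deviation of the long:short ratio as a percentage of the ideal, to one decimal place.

6.0%

Ratio = 14.86 / 8.89 ≈ 1.6715.
Ideal 16:9 ≈ 1.7778. |1.6715 − 1.7778| / 1.7778 ≈ 5.98% → 6.0%.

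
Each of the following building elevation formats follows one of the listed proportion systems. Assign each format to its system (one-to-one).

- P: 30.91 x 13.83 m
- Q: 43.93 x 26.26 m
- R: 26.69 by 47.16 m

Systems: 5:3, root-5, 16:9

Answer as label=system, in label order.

Ratios: P ≈ 2.235; Q ≈ 1.673; R ≈ 1.767.
Targets: 5:3 ≈ 1.667; root-5 ≈ 2.236; 16:9 ≈ 1.778.

P=root-5, Q=5:3, R=16:9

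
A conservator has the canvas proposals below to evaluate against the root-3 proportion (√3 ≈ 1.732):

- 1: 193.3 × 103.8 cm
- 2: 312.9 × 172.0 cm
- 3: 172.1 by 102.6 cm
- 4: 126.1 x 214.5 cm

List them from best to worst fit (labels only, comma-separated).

1: 193.3/103.8 ≈ 1.862 → |1.862 − 1.732| = 0.130
2: 312.9/172.0 ≈ 1.819 → |1.819 − 1.732| = 0.087
3: 172.1/102.6 ≈ 1.677 → |1.677 − 1.732| = 0.055
4: 214.5/126.1 ≈ 1.701 → |1.701 − 1.732| = 0.031

4, 3, 2, 1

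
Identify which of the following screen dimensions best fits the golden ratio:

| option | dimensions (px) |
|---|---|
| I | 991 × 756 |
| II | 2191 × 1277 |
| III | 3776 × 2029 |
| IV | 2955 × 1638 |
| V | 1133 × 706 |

V

Target golden ratio ≈ 1.618.
I: 1.311 (Δ0.307)  II: 1.716 (Δ0.098)  III: 1.861 (Δ0.243)  IV: 1.804 (Δ0.186)  V: 1.605 (Δ0.013)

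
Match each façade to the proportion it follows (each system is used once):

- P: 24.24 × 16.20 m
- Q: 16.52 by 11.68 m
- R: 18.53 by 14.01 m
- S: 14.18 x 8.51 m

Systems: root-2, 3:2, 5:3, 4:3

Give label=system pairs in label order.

P=3:2, Q=root-2, R=4:3, S=5:3

P = 24.24/16.20 ≈ 1.496 → 3:2 (1.500)
Q = 16.52/11.68 ≈ 1.414 → root-2 (1.414)
R = 18.53/14.01 ≈ 1.323 → 4:3 (1.333)
S = 14.18/8.51 ≈ 1.666 → 5:3 (1.667)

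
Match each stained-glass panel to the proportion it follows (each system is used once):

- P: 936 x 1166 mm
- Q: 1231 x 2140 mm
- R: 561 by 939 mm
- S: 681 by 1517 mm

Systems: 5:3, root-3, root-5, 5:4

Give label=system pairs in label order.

P = 1166/936 ≈ 1.246 → 5:4 (1.250)
Q = 2140/1231 ≈ 1.738 → root-3 (1.732)
R = 939/561 ≈ 1.674 → 5:3 (1.667)
S = 1517/681 ≈ 2.228 → root-5 (2.236)

P=5:4, Q=root-3, R=5:3, S=root-5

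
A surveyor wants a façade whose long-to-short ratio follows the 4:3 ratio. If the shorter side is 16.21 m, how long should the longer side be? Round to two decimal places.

4:3 ≈ 1.33333.
Longer side = 16.21 × 1.33333 ≈ 21.6133 → 21.61 m.

21.61 m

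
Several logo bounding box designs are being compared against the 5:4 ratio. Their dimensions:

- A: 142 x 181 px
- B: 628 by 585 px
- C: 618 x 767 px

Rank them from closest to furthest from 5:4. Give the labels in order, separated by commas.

Ratios: A = 181 / 142 ≈ 1.275; B = 628 / 585 ≈ 1.074; C = 767 / 618 ≈ 1.241.
|Δ from 1.250|: A 0.025; B 0.176; C 0.009.

C, A, B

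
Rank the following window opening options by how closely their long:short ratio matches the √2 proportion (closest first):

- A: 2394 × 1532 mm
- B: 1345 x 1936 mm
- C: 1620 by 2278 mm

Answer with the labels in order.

C, B, A

A: 2394/1532 ≈ 1.563 → |1.563 − 1.414| = 0.149
B: 1936/1345 ≈ 1.439 → |1.439 − 1.414| = 0.025
C: 2278/1620 ≈ 1.406 → |1.406 − 1.414| = 0.008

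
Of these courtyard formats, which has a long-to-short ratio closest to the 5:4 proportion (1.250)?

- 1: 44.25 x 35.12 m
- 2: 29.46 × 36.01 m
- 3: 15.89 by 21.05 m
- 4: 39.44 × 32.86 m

Target 5:4 ≈ 1.250.
1: 1.260 (Δ0.010)  2: 1.222 (Δ0.028)  3: 1.325 (Δ0.075)  4: 1.200 (Δ0.050)

1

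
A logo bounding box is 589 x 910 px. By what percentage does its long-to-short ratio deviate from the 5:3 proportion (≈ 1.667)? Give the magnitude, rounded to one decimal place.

Ratio = 910 / 589 ≈ 1.5450.
Ideal 5:3 ≈ 1.6667. |1.5450 − 1.6667| / 1.6667 ≈ 7.30% → 7.3%.

7.3%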